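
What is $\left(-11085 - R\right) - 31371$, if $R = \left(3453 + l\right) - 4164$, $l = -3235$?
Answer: $-38510$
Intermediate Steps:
$R = -3946$ ($R = \left(3453 - 3235\right) - 4164 = 218 - 4164 = -3946$)
$\left(-11085 - R\right) - 31371 = \left(-11085 - -3946\right) - 31371 = \left(-11085 + 3946\right) - 31371 = -7139 - 31371 = -38510$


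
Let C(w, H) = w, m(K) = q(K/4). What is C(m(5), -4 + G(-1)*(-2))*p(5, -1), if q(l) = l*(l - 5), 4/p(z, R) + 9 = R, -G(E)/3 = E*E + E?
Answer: 15/8 ≈ 1.8750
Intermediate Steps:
G(E) = -3*E - 3*E**2 (G(E) = -3*(E*E + E) = -3*(E**2 + E) = -3*(E + E**2) = -3*E - 3*E**2)
p(z, R) = 4/(-9 + R)
q(l) = l*(-5 + l)
m(K) = K*(-5 + K/4)/4 (m(K) = (K/4)*(-5 + K/4) = K*(-5 + K/4)/4)
C(m(5), -4 + G(-1)*(-2))*p(5, -1) = ((1/16)*5*(-20 + 5))*(4/(-9 - 1)) = ((1/16)*5*(-15))*(4/(-10)) = -75*(-1)/(4*10) = -75/16*(-2/5) = 15/8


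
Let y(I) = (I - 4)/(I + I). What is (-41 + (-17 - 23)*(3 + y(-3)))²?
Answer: 388129/9 ≈ 43125.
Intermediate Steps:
y(I) = (-4 + I)/(2*I) (y(I) = (-4 + I)/((2*I)) = (-4 + I)*(1/(2*I)) = (-4 + I)/(2*I))
(-41 + (-17 - 23)*(3 + y(-3)))² = (-41 + (-17 - 23)*(3 + (½)*(-4 - 3)/(-3)))² = (-41 - 40*(3 + (½)*(-⅓)*(-7)))² = (-41 - 40*(3 + 7/6))² = (-41 - 40*25/6)² = (-41 - 500/3)² = (-623/3)² = 388129/9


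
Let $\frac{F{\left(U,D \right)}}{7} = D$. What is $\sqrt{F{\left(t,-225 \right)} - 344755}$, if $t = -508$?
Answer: $i \sqrt{346330} \approx 588.5 i$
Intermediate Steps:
$F{\left(U,D \right)} = 7 D$
$\sqrt{F{\left(t,-225 \right)} - 344755} = \sqrt{7 \left(-225\right) - 344755} = \sqrt{-1575 - 344755} = \sqrt{-346330} = i \sqrt{346330}$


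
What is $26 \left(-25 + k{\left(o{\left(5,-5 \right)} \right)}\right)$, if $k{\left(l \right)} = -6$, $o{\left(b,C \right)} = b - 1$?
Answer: $-806$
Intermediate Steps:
$o{\left(b,C \right)} = -1 + b$
$26 \left(-25 + k{\left(o{\left(5,-5 \right)} \right)}\right) = 26 \left(-25 - 6\right) = 26 \left(-31\right) = -806$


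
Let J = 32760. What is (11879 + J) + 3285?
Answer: 47924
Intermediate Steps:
(11879 + J) + 3285 = (11879 + 32760) + 3285 = 44639 + 3285 = 47924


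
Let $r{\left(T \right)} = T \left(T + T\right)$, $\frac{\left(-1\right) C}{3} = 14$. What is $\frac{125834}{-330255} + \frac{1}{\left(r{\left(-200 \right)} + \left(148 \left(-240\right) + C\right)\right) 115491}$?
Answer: $- \frac{215267959198039}{564977032449930} \approx -0.38102$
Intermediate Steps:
$C = -42$ ($C = \left(-3\right) 14 = -42$)
$r{\left(T \right)} = 2 T^{2}$ ($r{\left(T \right)} = T 2 T = 2 T^{2}$)
$\frac{125834}{-330255} + \frac{1}{\left(r{\left(-200 \right)} + \left(148 \left(-240\right) + C\right)\right) 115491} = \frac{125834}{-330255} + \frac{1}{\left(2 \left(-200\right)^{2} + \left(148 \left(-240\right) - 42\right)\right) 115491} = 125834 \left(- \frac{1}{330255}\right) + \frac{1}{2 \cdot 40000 - 35562} \cdot \frac{1}{115491} = - \frac{125834}{330255} + \frac{1}{80000 - 35562} \cdot \frac{1}{115491} = - \frac{125834}{330255} + \frac{1}{44438} \cdot \frac{1}{115491} = - \frac{125834}{330255} + \frac{1}{5132189058} = - \frac{215267959198039}{564977032449930}$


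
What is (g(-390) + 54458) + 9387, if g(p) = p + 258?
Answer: 63713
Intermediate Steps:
g(p) = 258 + p
(g(-390) + 54458) + 9387 = ((258 - 390) + 54458) + 9387 = (-132 + 54458) + 9387 = 54326 + 9387 = 63713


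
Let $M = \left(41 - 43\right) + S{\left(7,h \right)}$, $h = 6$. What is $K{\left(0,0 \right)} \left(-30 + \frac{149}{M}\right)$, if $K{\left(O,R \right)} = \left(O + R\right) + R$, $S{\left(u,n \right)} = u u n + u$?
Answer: $0$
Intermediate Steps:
$S{\left(u,n \right)} = u + n u^{2}$ ($S{\left(u,n \right)} = u^{2} n + u = n u^{2} + u = u + n u^{2}$)
$M = 299$ ($M = \left(41 - 43\right) + 7 \left(1 + 6 \cdot 7\right) = -2 + 7 \left(1 + 42\right) = -2 + 7 \cdot 43 = -2 + 301 = 299$)
$K{\left(O,R \right)} = O + 2 R$
$K{\left(0,0 \right)} \left(-30 + \frac{149}{M}\right) = \left(0 + 2 \cdot 0\right) \left(-30 + \frac{149}{299}\right) = \left(0 + 0\right) \left(-30 + 149 \cdot \frac{1}{299}\right) = 0 \left(-30 + \frac{149}{299}\right) = 0 \left(- \frac{8821}{299}\right) = 0$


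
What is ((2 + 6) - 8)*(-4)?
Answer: 0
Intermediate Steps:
((2 + 6) - 8)*(-4) = (8 - 8)*(-4) = 0*(-4) = 0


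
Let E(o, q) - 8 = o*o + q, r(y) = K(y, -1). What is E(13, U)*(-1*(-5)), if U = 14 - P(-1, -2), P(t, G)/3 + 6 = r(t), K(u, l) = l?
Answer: 1060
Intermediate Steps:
r(y) = -1
P(t, G) = -21 (P(t, G) = -18 + 3*(-1) = -18 - 3 = -21)
U = 35 (U = 14 - 1*(-21) = 14 + 21 = 35)
E(o, q) = 8 + q + o² (E(o, q) = 8 + (o*o + q) = 8 + (o² + q) = 8 + (q + o²) = 8 + q + o²)
E(13, U)*(-1*(-5)) = (8 + 35 + 13²)*(-1*(-5)) = (8 + 35 + 169)*5 = 212*5 = 1060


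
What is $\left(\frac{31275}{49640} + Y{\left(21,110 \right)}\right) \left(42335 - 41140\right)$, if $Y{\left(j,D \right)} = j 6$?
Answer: $\frac{1502333685}{9928} \approx 1.5132 \cdot 10^{5}$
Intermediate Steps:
$Y{\left(j,D \right)} = 6 j$
$\left(\frac{31275}{49640} + Y{\left(21,110 \right)}\right) \left(42335 - 41140\right) = \left(\frac{31275}{49640} + 6 \cdot 21\right) \left(42335 - 41140\right) = \left(31275 \cdot \frac{1}{49640} + 126\right) 1195 = \left(\frac{6255}{9928} + 126\right) 1195 = \frac{1257183}{9928} \cdot 1195 = \frac{1502333685}{9928}$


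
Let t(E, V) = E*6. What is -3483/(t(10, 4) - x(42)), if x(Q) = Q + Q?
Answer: 1161/8 ≈ 145.13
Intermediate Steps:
t(E, V) = 6*E
x(Q) = 2*Q
-3483/(t(10, 4) - x(42)) = -3483/(6*10 - 2*42) = -3483/(60 - 1*84) = -3483/(60 - 84) = -3483/(-24) = -3483*(-1/24) = 1161/8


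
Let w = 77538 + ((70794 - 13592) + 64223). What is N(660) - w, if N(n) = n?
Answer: -198303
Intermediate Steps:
w = 198963 (w = 77538 + (57202 + 64223) = 77538 + 121425 = 198963)
N(660) - w = 660 - 1*198963 = 660 - 198963 = -198303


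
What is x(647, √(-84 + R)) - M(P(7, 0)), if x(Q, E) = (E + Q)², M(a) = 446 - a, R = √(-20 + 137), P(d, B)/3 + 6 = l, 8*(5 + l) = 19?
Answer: -3775/8 + (647 + I*√3*√(28 - √13))² ≈ 4.1806e+5 + 11070.0*I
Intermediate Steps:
l = -21/8 (l = -5 + (⅛)*19 = -5 + 19/8 = -21/8 ≈ -2.6250)
P(d, B) = -207/8 (P(d, B) = -18 + 3*(-21/8) = -18 - 63/8 = -207/8)
R = 3*√13 (R = √117 = 3*√13 ≈ 10.817)
x(647, √(-84 + R)) - M(P(7, 0)) = (√(-84 + 3*√13) + 647)² - (446 - 1*(-207/8)) = (647 + √(-84 + 3*√13))² - (446 + 207/8) = (647 + √(-84 + 3*√13))² - 1*3775/8 = (647 + √(-84 + 3*√13))² - 3775/8 = -3775/8 + (647 + √(-84 + 3*√13))²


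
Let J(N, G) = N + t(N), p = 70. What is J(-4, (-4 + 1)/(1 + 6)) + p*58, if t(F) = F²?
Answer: 4072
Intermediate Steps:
J(N, G) = N + N²
J(-4, (-4 + 1)/(1 + 6)) + p*58 = -4*(1 - 4) + 70*58 = -4*(-3) + 4060 = 12 + 4060 = 4072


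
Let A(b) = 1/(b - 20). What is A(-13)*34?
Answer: -34/33 ≈ -1.0303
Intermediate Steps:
A(b) = 1/(-20 + b)
A(-13)*34 = 34/(-20 - 13) = 34/(-33) = -1/33*34 = -34/33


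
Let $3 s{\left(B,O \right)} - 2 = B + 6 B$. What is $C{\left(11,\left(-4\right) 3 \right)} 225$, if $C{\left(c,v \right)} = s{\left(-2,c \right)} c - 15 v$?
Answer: $30600$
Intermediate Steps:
$s{\left(B,O \right)} = \frac{2}{3} + \frac{7 B}{3}$ ($s{\left(B,O \right)} = \frac{2}{3} + \frac{B + 6 B}{3} = \frac{2}{3} + \frac{7 B}{3}$)
$C{\left(c,v \right)} = - 15 v - 4 c$ ($C{\left(c,v \right)} = \left(\frac{2}{3} + \frac{7}{3} \left(-2\right)\right) c - 15 v = \left(\frac{2}{3} - \frac{14}{3}\right) c - 15 v = - 4 c - 15 v = - 15 v - 4 c$)
$C{\left(11,\left(-4\right) 3 \right)} 225 = \left(- 15 \left(\left(-4\right) 3\right) - 44\right) 225 = \left(\left(-15\right) \left(-12\right) - 44\right) 225 = \left(180 - 44\right) 225 = 136 \cdot 225 = 30600$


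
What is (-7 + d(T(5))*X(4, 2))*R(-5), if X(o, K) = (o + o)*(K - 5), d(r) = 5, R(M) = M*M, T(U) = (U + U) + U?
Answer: -3175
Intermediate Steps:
T(U) = 3*U (T(U) = 2*U + U = 3*U)
R(M) = M²
X(o, K) = 2*o*(-5 + K) (X(o, K) = (2*o)*(-5 + K) = 2*o*(-5 + K))
(-7 + d(T(5))*X(4, 2))*R(-5) = (-7 + 5*(2*4*(-5 + 2)))*(-5)² = (-7 + 5*(2*4*(-3)))*25 = (-7 + 5*(-24))*25 = (-7 - 120)*25 = -127*25 = -3175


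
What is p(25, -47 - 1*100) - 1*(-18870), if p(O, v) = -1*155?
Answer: 18715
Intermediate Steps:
p(O, v) = -155
p(25, -47 - 1*100) - 1*(-18870) = -155 - 1*(-18870) = -155 + 18870 = 18715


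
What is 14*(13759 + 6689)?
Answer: 286272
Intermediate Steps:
14*(13759 + 6689) = 14*20448 = 286272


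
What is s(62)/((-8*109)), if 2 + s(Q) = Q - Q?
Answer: 1/436 ≈ 0.0022936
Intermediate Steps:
s(Q) = -2 (s(Q) = -2 + (Q - Q) = -2 + 0 = -2)
s(62)/((-8*109)) = -2/((-8*109)) = -2/(-872) = -2*(-1/872) = 1/436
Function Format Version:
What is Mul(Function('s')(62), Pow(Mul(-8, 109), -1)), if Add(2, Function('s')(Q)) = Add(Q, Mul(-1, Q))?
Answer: Rational(1, 436) ≈ 0.0022936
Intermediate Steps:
Function('s')(Q) = -2 (Function('s')(Q) = Add(-2, Add(Q, Mul(-1, Q))) = Add(-2, 0) = -2)
Mul(Function('s')(62), Pow(Mul(-8, 109), -1)) = Mul(-2, Pow(Mul(-8, 109), -1)) = Mul(-2, Pow(-872, -1)) = Mul(-2, Rational(-1, 872)) = Rational(1, 436)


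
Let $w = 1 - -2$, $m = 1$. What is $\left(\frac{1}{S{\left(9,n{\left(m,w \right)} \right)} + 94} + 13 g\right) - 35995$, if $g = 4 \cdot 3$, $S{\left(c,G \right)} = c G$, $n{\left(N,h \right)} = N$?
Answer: $- \frac{3691416}{103} \approx -35839.0$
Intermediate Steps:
$w = 3$ ($w = 1 + 2 = 3$)
$S{\left(c,G \right)} = G c$
$g = 12$
$\left(\frac{1}{S{\left(9,n{\left(m,w \right)} \right)} + 94} + 13 g\right) - 35995 = \left(\frac{1}{1 \cdot 9 + 94} + 13 \cdot 12\right) - 35995 = \left(\frac{1}{9 + 94} + 156\right) - 35995 = \left(\frac{1}{103} + 156\right) - 35995 = \frac{16069}{103} - 35995 = - \frac{3691416}{103}$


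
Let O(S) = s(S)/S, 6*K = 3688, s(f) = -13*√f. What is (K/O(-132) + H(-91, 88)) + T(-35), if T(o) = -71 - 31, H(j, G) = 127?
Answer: 25 - 3688*I*√33/39 ≈ 25.0 - 543.23*I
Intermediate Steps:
K = 1844/3 (K = (⅙)*3688 = 1844/3 ≈ 614.67)
O(S) = -13/√S (O(S) = (-13*√S)/S = -13/√S)
T(o) = -102
(K/O(-132) + H(-91, 88)) + T(-35) = (1844/(3*((-(-13)*I*√33/66))) + 127) - 102 = (1844/(3*((13*I*√33/66))) + 127) - 102 = (1844*(-2*I*√33/13)/3 + 127) - 102 = (-3688*I*√33/39 + 127) - 102 = (127 - 3688*I*√33/39) - 102 = 25 - 3688*I*√33/39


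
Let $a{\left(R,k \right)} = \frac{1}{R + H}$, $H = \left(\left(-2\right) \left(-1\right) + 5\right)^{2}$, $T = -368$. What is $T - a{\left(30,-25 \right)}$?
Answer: $- \frac{29073}{79} \approx -368.01$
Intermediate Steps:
$H = 49$ ($H = \left(2 + 5\right)^{2} = 7^{2} = 49$)
$a{\left(R,k \right)} = \frac{1}{49 + R}$ ($a{\left(R,k \right)} = \frac{1}{R + 49} = \frac{1}{49 + R}$)
$T - a{\left(30,-25 \right)} = -368 - \frac{1}{49 + 30} = -368 - \frac{1}{79} = - \frac{29073}{79}$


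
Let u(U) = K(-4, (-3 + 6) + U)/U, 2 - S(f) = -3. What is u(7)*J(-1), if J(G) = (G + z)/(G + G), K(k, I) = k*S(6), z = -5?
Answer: -60/7 ≈ -8.5714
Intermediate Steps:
S(f) = 5 (S(f) = 2 - 1*(-3) = 2 + 3 = 5)
K(k, I) = 5*k (K(k, I) = k*5 = 5*k)
u(U) = -20/U (u(U) = (5*(-4))/U = -20/U)
J(G) = (-5 + G)/(2*G) (J(G) = (G - 5)/(G + G) = (-5 + G)/((2*G)) = (-5 + G)*(1/(2*G)) = (-5 + G)/(2*G))
u(7)*J(-1) = (-20/7)*((½)*(-5 - 1)/(-1)) = (-20*⅐)*((½)*(-1)*(-6)) = -20/7*3 = -60/7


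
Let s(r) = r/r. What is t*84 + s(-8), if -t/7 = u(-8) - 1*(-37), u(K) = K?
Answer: -17051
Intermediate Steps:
s(r) = 1
t = -203 (t = -7*(-8 - 1*(-37)) = -7*(-8 + 37) = -7*29 = -203)
t*84 + s(-8) = -203*84 + 1 = -17052 + 1 = -17051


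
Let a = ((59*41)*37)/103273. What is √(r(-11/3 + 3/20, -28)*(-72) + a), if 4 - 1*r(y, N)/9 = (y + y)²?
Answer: √7856065653068737/516365 ≈ 171.65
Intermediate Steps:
r(y, N) = 36 - 36*y² (r(y, N) = 36 - 9*(y + y)² = 36 - 9*4*y² = 36 - 36*y²)
a = 89503/103273 (a = (2419*37)*(1/103273) = 89503*(1/103273) = 89503/103273 ≈ 0.86666)
√(r(-11/3 + 3/20, -28)*(-72) + a) = √((36 - 36*(-11/3 + 3/20)²)*(-72) + 89503/103273) = √((36 - 36*(-211/60)²)*(-72) + 89503/103273) = √((36 - 36*44521/3600)*(-72) + 89503/103273) = √((36 - 44521/100)*(-72) + 89503/103273) = √(-40921/100*(-72) + 89503/103273) = √(736578/25 + 89503/103273) = √(76070857369/2581825) = √7856065653068737/516365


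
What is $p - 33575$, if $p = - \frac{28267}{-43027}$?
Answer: $- \frac{1444603258}{43027} \approx -33574.0$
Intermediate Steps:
$p = \frac{28267}{43027}$ ($p = \left(-28267\right) \left(- \frac{1}{43027}\right) = \frac{28267}{43027} \approx 0.65696$)
$p - 33575 = \frac{28267}{43027} - 33575 = - \frac{1444603258}{43027}$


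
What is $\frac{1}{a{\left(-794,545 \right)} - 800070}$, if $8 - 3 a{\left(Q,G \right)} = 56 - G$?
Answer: $- \frac{3}{2399713} \approx -1.2501 \cdot 10^{-6}$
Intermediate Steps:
$a{\left(Q,G \right)} = -16 + \frac{G}{3}$ ($a{\left(Q,G \right)} = \frac{8}{3} - \frac{56 - G}{3} = \frac{8}{3} + \left(- \frac{56}{3} + \frac{G}{3}\right) = -16 + \frac{G}{3}$)
$\frac{1}{a{\left(-794,545 \right)} - 800070} = \frac{1}{\left(-16 + \frac{1}{3} \cdot 545\right) - 800070} = \frac{1}{\left(-16 + \frac{545}{3}\right) - 800070} = \frac{1}{\frac{497}{3} - 800070} = \frac{1}{- \frac{2399713}{3}} = - \frac{3}{2399713}$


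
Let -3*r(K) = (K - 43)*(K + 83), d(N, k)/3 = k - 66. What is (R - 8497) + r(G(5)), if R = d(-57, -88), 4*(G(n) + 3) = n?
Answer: -371857/48 ≈ -7747.0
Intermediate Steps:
G(n) = -3 + n/4
d(N, k) = -198 + 3*k (d(N, k) = 3*(k - 66) = 3*(-66 + k) = -198 + 3*k)
r(K) = -(-43 + K)*(83 + K)/3 (r(K) = -(K - 43)*(K + 83)/3 = -(-43 + K)*(83 + K)/3)
R = -462 (R = -198 + 3*(-88) = -198 - 264 = -462)
(R - 8497) + r(G(5)) = (-462 - 8497) + (3569/3 - 40*(-3 + (1/4)*5)/3 - (-3 + (1/4)*5)**2/3) = -8959 + (3569/3 - 40*(-3 + 5/4)/3 - (-3 + 5/4)**2/3) = -8959 + (3569/3 - 40/3*(-7/4) - (-7/4)**2/3) = -8959 + (3569/3 + 70/3 - 1/3*49/16) = -8959 + (3569/3 + 70/3 - 49/48) = -8959 + 58175/48 = -371857/48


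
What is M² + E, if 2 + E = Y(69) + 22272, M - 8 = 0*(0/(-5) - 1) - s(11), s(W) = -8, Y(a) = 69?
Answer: 22595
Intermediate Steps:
M = 16 (M = 8 + (0*(0/(-5) - 1) - 1*(-8)) = 8 + (0*(0*(-⅕) - 1) + 8) = 8 + (0*(0 - 1) + 8) = 8 + (0*(-1) + 8) = 8 + (0 + 8) = 8 + 8 = 16)
E = 22339 (E = -2 + (69 + 22272) = -2 + 22341 = 22339)
M² + E = 16² + 22339 = 256 + 22339 = 22595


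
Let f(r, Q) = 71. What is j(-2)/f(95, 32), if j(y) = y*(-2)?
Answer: 4/71 ≈ 0.056338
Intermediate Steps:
j(y) = -2*y
j(-2)/f(95, 32) = -2*(-2)/71 = 4*(1/71) = 4/71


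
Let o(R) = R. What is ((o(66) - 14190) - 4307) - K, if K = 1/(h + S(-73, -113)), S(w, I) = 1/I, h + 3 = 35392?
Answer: -73704758149/3998956 ≈ -18431.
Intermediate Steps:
h = 35389 (h = -3 + 35392 = 35389)
K = 113/3998956 (K = 1/(35389 + 1/(-113)) = 1/(35389 - 1/113) = 1/(3998956/113) = 113/3998956 ≈ 2.8257e-5)
((o(66) - 14190) - 4307) - K = ((66 - 14190) - 4307) - 1*113/3998956 = (-14124 - 4307) - 113/3998956 = -18431 - 113/3998956 = -73704758149/3998956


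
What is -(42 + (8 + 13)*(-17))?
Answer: 315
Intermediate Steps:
-(42 + (8 + 13)*(-17)) = -(42 + 21*(-17)) = -(42 - 357) = -1*(-315) = 315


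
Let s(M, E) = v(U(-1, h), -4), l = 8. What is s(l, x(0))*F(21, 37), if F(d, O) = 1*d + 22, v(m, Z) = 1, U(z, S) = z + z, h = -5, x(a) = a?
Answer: 43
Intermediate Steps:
U(z, S) = 2*z
s(M, E) = 1
F(d, O) = 22 + d (F(d, O) = d + 22 = 22 + d)
s(l, x(0))*F(21, 37) = 1*(22 + 21) = 1*43 = 43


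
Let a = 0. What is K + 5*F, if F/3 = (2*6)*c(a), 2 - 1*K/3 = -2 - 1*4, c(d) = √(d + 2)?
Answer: 24 + 180*√2 ≈ 278.56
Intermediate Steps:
c(d) = √(2 + d)
K = 24 (K = 6 - 3*(-2 - 1*4) = 6 - 3*(-2 - 4) = 6 - 3*(-6) = 6 + 18 = 24)
F = 36*√2 (F = 3*((2*6)*√(2 + 0)) = 3*(12*√2) = 36*√2 ≈ 50.912)
K + 5*F = 24 + 5*(36*√2) = 24 + 180*√2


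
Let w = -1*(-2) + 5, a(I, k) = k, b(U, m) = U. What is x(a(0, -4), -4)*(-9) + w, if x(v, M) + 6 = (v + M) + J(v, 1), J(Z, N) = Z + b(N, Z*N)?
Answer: 160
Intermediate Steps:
J(Z, N) = N + Z (J(Z, N) = Z + N = N + Z)
w = 7 (w = 2 + 5 = 7)
x(v, M) = -5 + M + 2*v (x(v, M) = -6 + ((v + M) + (1 + v)) = -6 + ((M + v) + (1 + v)) = -6 + (1 + M + 2*v) = -5 + M + 2*v)
x(a(0, -4), -4)*(-9) + w = (-5 - 4 + 2*(-4))*(-9) + 7 = (-5 - 4 - 8)*(-9) + 7 = -17*(-9) + 7 = 153 + 7 = 160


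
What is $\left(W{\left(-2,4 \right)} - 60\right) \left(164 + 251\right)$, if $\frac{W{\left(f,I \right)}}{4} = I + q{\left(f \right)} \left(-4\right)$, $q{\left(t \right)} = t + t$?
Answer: $8300$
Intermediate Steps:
$q{\left(t \right)} = 2 t$
$W{\left(f,I \right)} = - 32 f + 4 I$ ($W{\left(f,I \right)} = 4 \left(I + 2 f \left(-4\right)\right) = 4 \left(I - 8 f\right) = - 32 f + 4 I$)
$\left(W{\left(-2,4 \right)} - 60\right) \left(164 + 251\right) = \left(\left(\left(-32\right) \left(-2\right) + 4 \cdot 4\right) - 60\right) \left(164 + 251\right) = \left(\left(64 + 16\right) - 60\right) 415 = \left(80 - 60\right) 415 = 20 \cdot 415 = 8300$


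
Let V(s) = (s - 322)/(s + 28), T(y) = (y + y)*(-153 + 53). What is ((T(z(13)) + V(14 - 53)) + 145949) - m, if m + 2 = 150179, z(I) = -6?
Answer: -32947/11 ≈ -2995.2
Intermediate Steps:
T(y) = -200*y (T(y) = (2*y)*(-100) = -200*y)
m = 150177 (m = -2 + 150179 = 150177)
V(s) = (-322 + s)/(28 + s)
((T(z(13)) + V(14 - 53)) + 145949) - m = ((-200*(-6) + (-322 + (14 - 53))/(28 + (14 - 53))) + 145949) - 1*150177 = ((1200 + (-322 - 39)/(28 - 39)) + 145949) - 150177 = ((1200 - 361/(-11)) + 145949) - 150177 = ((1200 - 1/11*(-361)) + 145949) - 150177 = ((1200 + 361/11) + 145949) - 150177 = (13561/11 + 145949) - 150177 = 1619000/11 - 150177 = -32947/11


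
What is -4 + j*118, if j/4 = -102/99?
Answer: -16180/33 ≈ -490.30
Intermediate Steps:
j = -136/33 (j = 4*(-102/99) = 4*(-102*1/99) = 4*(-34/33) = -136/33 ≈ -4.1212)
-4 + j*118 = -4 - 136/33*118 = -4 - 16048/33 = -16180/33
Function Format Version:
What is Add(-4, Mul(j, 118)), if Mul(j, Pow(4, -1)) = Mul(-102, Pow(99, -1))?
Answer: Rational(-16180, 33) ≈ -490.30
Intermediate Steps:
j = Rational(-136, 33) (j = Mul(4, Mul(-102, Pow(99, -1))) = Mul(4, Mul(-102, Rational(1, 99))) = Mul(4, Rational(-34, 33)) = Rational(-136, 33) ≈ -4.1212)
Add(-4, Mul(j, 118)) = Add(-4, Mul(Rational(-136, 33), 118)) = Add(-4, Rational(-16048, 33)) = Rational(-16180, 33)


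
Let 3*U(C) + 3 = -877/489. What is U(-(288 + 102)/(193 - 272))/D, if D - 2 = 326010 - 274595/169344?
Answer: -44104704/8998887949879 ≈ -4.9011e-6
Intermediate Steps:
U(C) = -2344/1467 (U(C) = -1 + (-877/489)/3 = -1 + (-877*1/489)/3 = -1 + (1/3)*(-877/489) = -1 - 877/1467 = -2344/1467)
D = 55207901533/169344 (D = 2 + (326010 - 274595/169344) = 2 + 55207562845/169344 = 55207901533/169344 ≈ 3.2601e+5)
U(-(288 + 102)/(193 - 272))/D = -2344/(1467*55207901533/169344) = -2344/1467*169344/55207901533 = -44104704/8998887949879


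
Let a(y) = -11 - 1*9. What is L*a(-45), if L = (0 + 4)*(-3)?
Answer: 240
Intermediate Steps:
a(y) = -20 (a(y) = -11 - 9 = -20)
L = -12 (L = 4*(-3) = -12)
L*a(-45) = -12*(-20) = 240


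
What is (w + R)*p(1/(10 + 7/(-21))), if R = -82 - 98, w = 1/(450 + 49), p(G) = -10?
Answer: 898190/499 ≈ 1800.0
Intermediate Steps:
w = 1/499 ≈ 0.0020040
R = -180
(w + R)*p(1/(10 + 7/(-21))) = (1/499 - 180)*(-10) = -89819/499*(-10) = 898190/499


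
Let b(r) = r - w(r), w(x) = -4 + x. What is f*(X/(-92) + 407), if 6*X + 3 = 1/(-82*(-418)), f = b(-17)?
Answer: 7700686091/4730088 ≈ 1628.0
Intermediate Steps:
b(r) = 4 (b(r) = r - (-4 + r) = r + (4 - r) = 4)
f = 4
X = -102827/205656 (X = -½ + (1/(-82*(-418)))/6 = -½ + (-1/82*(-1/418))/6 = -½ + (⅙)*(1/34276) = -½ + 1/205656 = -102827/205656 ≈ -0.50000)
f*(X/(-92) + 407) = 4*(-102827/205656/(-92) + 407) = 4*(-102827/205656*(-1/92) + 407) = 4*(102827/18920352 + 407) = 4*(7700686091/18920352) = 7700686091/4730088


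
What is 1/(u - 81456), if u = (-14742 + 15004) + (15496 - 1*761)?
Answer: -1/66459 ≈ -1.5047e-5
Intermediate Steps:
u = 14997 (u = 262 + (15496 - 761) = 262 + 14735 = 14997)
1/(u - 81456) = 1/(14997 - 81456) = 1/(-66459) = -1/66459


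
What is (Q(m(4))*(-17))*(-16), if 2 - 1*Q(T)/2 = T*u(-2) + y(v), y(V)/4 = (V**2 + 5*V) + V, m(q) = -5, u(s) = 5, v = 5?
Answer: -104992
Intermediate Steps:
y(V) = 4*V**2 + 24*V (y(V) = 4*((V**2 + 5*V) + V) = 4*(V**2 + 6*V) = 4*V**2 + 24*V)
Q(T) = -436 - 10*T (Q(T) = 4 - 2*(T*5 + 4*5*(6 + 5)) = 4 - 2*(5*T + 4*5*11) = 4 - 2*(5*T + 220) = 4 - 2*(220 + 5*T) = 4 + (-440 - 10*T) = -436 - 10*T)
(Q(m(4))*(-17))*(-16) = ((-436 - 10*(-5))*(-17))*(-16) = ((-436 + 50)*(-17))*(-16) = -386*(-17)*(-16) = 6562*(-16) = -104992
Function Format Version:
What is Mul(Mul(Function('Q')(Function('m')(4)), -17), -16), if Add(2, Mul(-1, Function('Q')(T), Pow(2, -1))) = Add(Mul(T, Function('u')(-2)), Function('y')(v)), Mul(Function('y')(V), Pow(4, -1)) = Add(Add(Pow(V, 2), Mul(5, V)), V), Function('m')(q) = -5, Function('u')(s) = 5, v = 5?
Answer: -104992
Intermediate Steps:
Function('y')(V) = Add(Mul(4, Pow(V, 2)), Mul(24, V)) (Function('y')(V) = Mul(4, Add(Add(Pow(V, 2), Mul(5, V)), V)) = Mul(4, Add(Pow(V, 2), Mul(6, V))) = Add(Mul(4, Pow(V, 2)), Mul(24, V)))
Function('Q')(T) = Add(-436, Mul(-10, T)) (Function('Q')(T) = Add(4, Mul(-2, Add(Mul(T, 5), Mul(4, 5, Add(6, 5))))) = Add(4, Mul(-2, Add(Mul(5, T), Mul(4, 5, 11)))) = Add(4, Mul(-2, Add(Mul(5, T), 220))) = Add(4, Mul(-2, Add(220, Mul(5, T)))) = Add(4, Add(-440, Mul(-10, T))) = Add(-436, Mul(-10, T)))
Mul(Mul(Function('Q')(Function('m')(4)), -17), -16) = Mul(Mul(Add(-436, Mul(-10, -5)), -17), -16) = Mul(Mul(Add(-436, 50), -17), -16) = Mul(Mul(-386, -17), -16) = Mul(6562, -16) = -104992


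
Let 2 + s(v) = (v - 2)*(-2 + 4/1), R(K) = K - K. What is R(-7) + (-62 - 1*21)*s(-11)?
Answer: 2324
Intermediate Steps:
R(K) = 0
s(v) = -6 + 2*v (s(v) = -2 + (v - 2)*(-2 + 4/1) = -2 + (-2 + v)*(-2 + 4*1) = -2 + (-2 + v)*(-2 + 4) = -2 + (-2 + v)*2 = -2 + (-4 + 2*v) = -6 + 2*v)
R(-7) + (-62 - 1*21)*s(-11) = 0 + (-62 - 1*21)*(-6 + 2*(-11)) = 0 + (-62 - 21)*(-6 - 22) = 0 - 83*(-28) = 0 + 2324 = 2324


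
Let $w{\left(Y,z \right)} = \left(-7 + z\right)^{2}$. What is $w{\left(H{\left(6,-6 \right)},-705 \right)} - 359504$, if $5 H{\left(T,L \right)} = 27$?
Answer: $147440$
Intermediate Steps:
$H{\left(T,L \right)} = \frac{27}{5}$ ($H{\left(T,L \right)} = \frac{1}{5} \cdot 27 = \frac{27}{5}$)
$w{\left(H{\left(6,-6 \right)},-705 \right)} - 359504 = \left(-7 - 705\right)^{2} - 359504 = \left(-712\right)^{2} - 359504 = 506944 - 359504 = 147440$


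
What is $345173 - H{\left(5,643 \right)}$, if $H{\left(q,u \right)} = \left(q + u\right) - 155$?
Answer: $344680$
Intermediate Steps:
$H{\left(q,u \right)} = -155 + q + u$
$345173 - H{\left(5,643 \right)} = 345173 - \left(-155 + 5 + 643\right) = 345173 - 493 = 344680$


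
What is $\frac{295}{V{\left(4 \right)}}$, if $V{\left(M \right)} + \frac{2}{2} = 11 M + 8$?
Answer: $\frac{295}{51} \approx 5.7843$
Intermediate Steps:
$V{\left(M \right)} = 7 + 11 M$ ($V{\left(M \right)} = -1 + \left(11 M + 8\right) = -1 + \left(8 + 11 M\right) = 7 + 11 M$)
$\frac{295}{V{\left(4 \right)}} = \frac{295}{7 + 11 \cdot 4} = \frac{295}{7 + 44} = \frac{295}{51}$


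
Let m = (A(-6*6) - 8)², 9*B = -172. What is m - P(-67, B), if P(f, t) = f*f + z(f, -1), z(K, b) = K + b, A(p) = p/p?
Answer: -4372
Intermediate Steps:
B = -172/9 (B = (⅑)*(-172) = -172/9 ≈ -19.111)
A(p) = 1
m = 49 (m = (1 - 8)² = (-7)² = 49)
P(f, t) = -1 + f + f² (P(f, t) = f*f + (f - 1) = f² + (-1 + f) = -1 + f + f²)
m - P(-67, B) = 49 - (-1 - 67 + (-67)²) = 49 - (-1 - 67 + 4489) = 49 - 1*4421 = 49 - 4421 = -4372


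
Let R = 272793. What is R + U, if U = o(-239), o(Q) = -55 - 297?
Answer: 272441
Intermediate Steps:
o(Q) = -352
U = -352
R + U = 272793 - 352 = 272441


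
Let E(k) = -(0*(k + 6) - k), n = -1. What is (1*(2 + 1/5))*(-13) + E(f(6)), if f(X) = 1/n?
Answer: -148/5 ≈ -29.600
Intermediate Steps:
f(X) = -1 (f(X) = 1/(-1) = -1)
E(k) = k (E(k) = -(0*(6 + k) - k) = -(0 - k) = -(-1)*k = k)
(1*(2 + 1/5))*(-13) + E(f(6)) = (1*(2 + 1/5))*(-13) - 1 = (1*(2 + ⅕))*(-13) - 1 = (1*(11/5))*(-13) - 1 = (11/5)*(-13) - 1 = -143/5 - 1 = -148/5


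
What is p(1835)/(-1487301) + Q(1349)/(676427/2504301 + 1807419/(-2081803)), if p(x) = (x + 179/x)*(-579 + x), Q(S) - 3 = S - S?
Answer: -18624571084339705138809/2836667168431034016910 ≈ -6.5657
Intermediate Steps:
Q(S) = 3 (Q(S) = 3 + (S - S) = 3 + 0 = 3)
p(x) = (-579 + x)*(x + 179/x)
p(1835)/(-1487301) + Q(1349)/(676427/2504301 + 1807419/(-2081803)) = (179 + 1835² - 103641/1835 - 579*1835)/(-1487301) + 3/(676427/2504301 + 1807419/(-2081803)) = (179 + 3367225 - 103641*1/1835 - 1062465)*(-1/1487301) + 3/(676427*(1/2504301) + 1807419*(-1/2081803)) = (179 + 3367225 - 103641/1835 - 1062465)*(-1/1487301) + 3/(676427/2504301 - 1807419/2081803) = (4229459424/1835)*(-1/1487301) + 3/(-3118133451238/5213461334703) = -1409819808/909732445 + 3*(-5213461334703/3118133451238) = -1409819808/909732445 - 15640384004109/3118133451238 = -18624571084339705138809/2836667168431034016910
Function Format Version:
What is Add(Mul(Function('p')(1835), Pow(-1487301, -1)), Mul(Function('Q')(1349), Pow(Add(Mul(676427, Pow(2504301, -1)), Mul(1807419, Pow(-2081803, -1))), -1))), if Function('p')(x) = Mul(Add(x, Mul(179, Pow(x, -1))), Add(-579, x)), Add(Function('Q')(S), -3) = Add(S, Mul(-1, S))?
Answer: Rational(-18624571084339705138809, 2836667168431034016910) ≈ -6.5657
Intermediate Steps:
Function('Q')(S) = 3 (Function('Q')(S) = Add(3, Add(S, Mul(-1, S))) = Add(3, 0) = 3)
Function('p')(x) = Mul(Add(-579, x), Add(x, Mul(179, Pow(x, -1))))
Add(Mul(Function('p')(1835), Pow(-1487301, -1)), Mul(Function('Q')(1349), Pow(Add(Mul(676427, Pow(2504301, -1)), Mul(1807419, Pow(-2081803, -1))), -1))) = Add(Mul(Add(179, Pow(1835, 2), Mul(-103641, Pow(1835, -1)), Mul(-579, 1835)), Pow(-1487301, -1)), Mul(3, Pow(Add(Mul(676427, Pow(2504301, -1)), Mul(1807419, Pow(-2081803, -1))), -1))) = Add(Mul(Add(179, 3367225, Mul(-103641, Rational(1, 1835)), -1062465), Rational(-1, 1487301)), Mul(3, Pow(Add(Mul(676427, Rational(1, 2504301)), Mul(1807419, Rational(-1, 2081803))), -1))) = Add(Mul(Add(179, 3367225, Rational(-103641, 1835), -1062465), Rational(-1, 1487301)), Mul(3, Pow(Add(Rational(676427, 2504301), Rational(-1807419, 2081803)), -1))) = Add(Mul(Rational(4229459424, 1835), Rational(-1, 1487301)), Mul(3, Pow(Rational(-3118133451238, 5213461334703), -1))) = Add(Rational(-1409819808, 909732445), Mul(3, Rational(-5213461334703, 3118133451238))) = Add(Rational(-1409819808, 909732445), Rational(-15640384004109, 3118133451238)) = Rational(-18624571084339705138809, 2836667168431034016910)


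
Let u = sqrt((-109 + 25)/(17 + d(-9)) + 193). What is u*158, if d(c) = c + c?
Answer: 158*sqrt(277) ≈ 2629.6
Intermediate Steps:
d(c) = 2*c
u = sqrt(277) (u = sqrt((-109 + 25)/(17 + 2*(-9)) + 193) = sqrt(-84/(17 - 18) + 193) = sqrt(-84/(-1) + 193) = sqrt(-84*(-1) + 193) = sqrt(84 + 193) = sqrt(277) ≈ 16.643)
u*158 = sqrt(277)*158 = 158*sqrt(277)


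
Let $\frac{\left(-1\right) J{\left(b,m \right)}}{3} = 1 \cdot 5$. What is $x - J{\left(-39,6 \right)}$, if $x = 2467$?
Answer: $2482$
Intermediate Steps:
$J{\left(b,m \right)} = -15$ ($J{\left(b,m \right)} = - 3 \cdot 1 \cdot 5 = \left(-3\right) 5 = -15$)
$x - J{\left(-39,6 \right)} = 2467 - -15 = 2467 + 15 = 2482$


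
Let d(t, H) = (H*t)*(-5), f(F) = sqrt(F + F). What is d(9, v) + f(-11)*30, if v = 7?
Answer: -315 + 30*I*sqrt(22) ≈ -315.0 + 140.71*I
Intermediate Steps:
f(F) = sqrt(2)*sqrt(F) (f(F) = sqrt(2*F) = sqrt(2)*sqrt(F))
d(t, H) = -5*H*t
d(9, v) + f(-11)*30 = -5*7*9 + (sqrt(2)*sqrt(-11))*30 = -315 + (sqrt(2)*(I*sqrt(11)))*30 = -315 + (I*sqrt(22))*30 = -315 + 30*I*sqrt(22)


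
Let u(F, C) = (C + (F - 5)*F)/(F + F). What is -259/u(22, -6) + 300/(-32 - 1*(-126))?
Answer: -120103/4324 ≈ -27.776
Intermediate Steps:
u(F, C) = (C + F*(-5 + F))/(2*F) (u(F, C) = (C + (-5 + F)*F)/((2*F)) = (C + F*(-5 + F))*(1/(2*F)) = (C + F*(-5 + F))/(2*F))
-259/u(22, -6) + 300/(-32 - 1*(-126)) = -259*44/(-6 + 22*(-5 + 22)) + 300/(-32 - 1*(-126)) = -259*44/(-6 + 22*17) + 300/(-32 + 126) = -259*44/(-6 + 374) + 300/94 = -259/((½)*(1/22)*368) + 300*(1/94) = -259/92/11 + 150/47 = -259*11/92 + 150/47 = -2849/92 + 150/47 = -120103/4324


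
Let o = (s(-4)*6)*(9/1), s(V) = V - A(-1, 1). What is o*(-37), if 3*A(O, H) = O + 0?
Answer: 7326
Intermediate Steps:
A(O, H) = O/3 (A(O, H) = (O + 0)/3 = O/3)
s(V) = ⅓ + V (s(V) = V - (-1)/3 = V - 1*(-⅓) = V + ⅓ = ⅓ + V)
o = -198 (o = ((⅓ - 4)*6)*(9/1) = (-11/3*6)*(9*1) = -22*9 = -198)
o*(-37) = -198*(-37) = 7326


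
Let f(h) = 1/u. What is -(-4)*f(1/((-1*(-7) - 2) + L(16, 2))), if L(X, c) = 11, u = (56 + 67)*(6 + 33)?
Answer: 4/4797 ≈ 0.00083385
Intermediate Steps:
u = 4797 (u = 123*39 = 4797)
f(h) = 1/4797
-(-4)*f(1/((-1*(-7) - 2) + L(16, 2))) = -(-4)/4797 = -1*(-4/4797) = 4/4797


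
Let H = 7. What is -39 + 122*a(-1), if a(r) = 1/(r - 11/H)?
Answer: -778/9 ≈ -86.444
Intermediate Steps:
a(r) = 1/(-11/7 + r) (a(r) = 1/(r - 11/7) = 1/(-11/7 + r))
-39 + 122*a(-1) = -39 + 122*(7/(-11 + 7*(-1))) = -39 + 122*(7/(-11 - 7)) = -39 + 122*(7/(-18)) = -39 + 122*(7*(-1/18)) = -39 + 122*(-7/18) = -39 - 427/9 = -778/9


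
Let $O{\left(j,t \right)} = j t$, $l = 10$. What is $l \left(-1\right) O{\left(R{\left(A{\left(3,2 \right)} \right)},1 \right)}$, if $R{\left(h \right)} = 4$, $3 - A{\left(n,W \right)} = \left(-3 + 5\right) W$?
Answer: $-40$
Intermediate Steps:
$A{\left(n,W \right)} = 3 - 2 W$ ($A{\left(n,W \right)} = 3 - \left(-3 + 5\right) W = 3 - 2 W$)
$l \left(-1\right) O{\left(R{\left(A{\left(3,2 \right)} \right)},1 \right)} = 10 \left(-1\right) 4 \cdot 1 = \left(-10\right) 4 = -40$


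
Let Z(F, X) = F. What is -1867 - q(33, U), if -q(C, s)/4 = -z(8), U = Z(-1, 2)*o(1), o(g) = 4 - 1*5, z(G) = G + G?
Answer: -1931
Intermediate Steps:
z(G) = 2*G
o(g) = -1 (o(g) = 4 - 5 = -1)
U = 1 (U = -1*(-1) = 1)
q(C, s) = 64 (q(C, s) = -(-4)*2*8 = -(-4)*16 = -4*(-16) = 64)
-1867 - q(33, U) = -1867 - 1*64 = -1867 - 64 = -1931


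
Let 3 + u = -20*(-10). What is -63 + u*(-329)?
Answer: -64876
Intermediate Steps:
u = 197 (u = -3 - 20*(-10) = -3 + 200 = 197)
-63 + u*(-329) = -63 + 197*(-329) = -63 - 64813 = -64876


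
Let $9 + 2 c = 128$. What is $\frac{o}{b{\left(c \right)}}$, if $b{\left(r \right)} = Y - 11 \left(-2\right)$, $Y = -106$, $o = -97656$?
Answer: $\frac{8138}{7} \approx 1162.6$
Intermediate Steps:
$c = \frac{119}{2}$ ($c = - \frac{9}{2} + \frac{1}{2} \cdot 128 = - \frac{9}{2} + 64 = \frac{119}{2} \approx 59.5$)
$b{\left(r \right)} = -84$ ($b{\left(r \right)} = -106 - 11 \left(-2\right) = -106 - -22 = -106 + 22 = -84$)
$\frac{o}{b{\left(c \right)}} = - \frac{97656}{-84} = \left(-97656\right) \left(- \frac{1}{84}\right) = \frac{8138}{7}$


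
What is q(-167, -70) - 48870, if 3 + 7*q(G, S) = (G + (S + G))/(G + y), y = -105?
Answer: -23262223/476 ≈ -48870.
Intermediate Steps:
q(G, S) = -3/7 + (S + 2*G)/(7*(-105 + G)) (q(G, S) = -3/7 + ((G + (S + G))/(G - 105))/7 = -3/7 + ((G + (G + S))/(-105 + G))/7 = -3/7 + ((S + 2*G)/(-105 + G))/7 = -3/7 + (S + 2*G)/(7*(-105 + G)))
q(-167, -70) - 48870 = (315 - 70 - 1*(-167))/(7*(-105 - 167)) - 48870 = (⅐)*(315 - 70 + 167)/(-272) - 48870 = (⅐)*(-1/272)*412 - 48870 = -103/476 - 48870 = -23262223/476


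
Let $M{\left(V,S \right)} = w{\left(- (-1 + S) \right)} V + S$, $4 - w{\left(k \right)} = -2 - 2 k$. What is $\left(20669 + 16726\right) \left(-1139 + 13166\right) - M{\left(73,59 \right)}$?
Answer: $449757636$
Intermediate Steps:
$w{\left(k \right)} = 6 + 2 k$ ($w{\left(k \right)} = 4 - \left(-2 - 2 k\right) = 4 + \left(2 + 2 k\right) = 6 + 2 k$)
$M{\left(V,S \right)} = S + V \left(8 - 2 S\right)$ ($M{\left(V,S \right)} = \left(6 + 2 \left(- (-1 + S)\right)\right) V + S = \left(6 + 2 \left(1 - S\right)\right) V + S = \left(6 - \left(-2 + 2 S\right)\right) V + S = \left(8 - 2 S\right) V + S = V \left(8 - 2 S\right) + S = S + V \left(8 - 2 S\right)$)
$\left(20669 + 16726\right) \left(-1139 + 13166\right) - M{\left(73,59 \right)} = \left(20669 + 16726\right) \left(-1139 + 13166\right) - \left(59 - 146 \left(-4 + 59\right)\right) = 37395 \cdot 12027 - \left(59 - 146 \cdot 55\right) = 449749665 - \left(59 - 8030\right) = 449749665 - -7971 = 449749665 + 7971 = 449757636$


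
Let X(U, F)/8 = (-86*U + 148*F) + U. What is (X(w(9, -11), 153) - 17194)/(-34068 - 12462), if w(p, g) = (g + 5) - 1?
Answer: -7669/2115 ≈ -3.6260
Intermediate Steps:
w(p, g) = 4 + g (w(p, g) = (5 + g) - 1 = 4 + g)
X(U, F) = -680*U + 1184*F (X(U, F) = 8*((-86*U + 148*F) + U) = 8*(-85*U + 148*F) = -680*U + 1184*F)
(X(w(9, -11), 153) - 17194)/(-34068 - 12462) = ((-680*(4 - 11) + 1184*153) - 17194)/(-34068 - 12462) = ((-680*(-7) + 181152) - 17194)/(-46530) = ((4760 + 181152) - 17194)*(-1/46530) = (185912 - 17194)*(-1/46530) = 168718*(-1/46530) = -7669/2115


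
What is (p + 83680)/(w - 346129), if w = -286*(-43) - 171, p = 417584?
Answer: -83544/55667 ≈ -1.5008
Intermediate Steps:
w = 12127 (w = 12298 - 171 = 12127)
(p + 83680)/(w - 346129) = (417584 + 83680)/(12127 - 346129) = 501264/(-334002) = 501264*(-1/334002) = -83544/55667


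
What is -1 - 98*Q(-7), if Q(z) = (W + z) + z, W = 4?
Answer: 979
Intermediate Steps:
Q(z) = 4 + 2*z (Q(z) = (4 + z) + z = 4 + 2*z)
-1 - 98*Q(-7) = -1 - 98*(4 + 2*(-7)) = -1 - 98*(4 - 14) = -1 - 98*(-10) = -1 + 980 = 979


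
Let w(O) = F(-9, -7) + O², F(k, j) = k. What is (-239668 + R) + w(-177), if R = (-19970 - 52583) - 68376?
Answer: -349277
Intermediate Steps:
R = -140929 (R = -72553 - 68376 = -140929)
w(O) = -9 + O²
(-239668 + R) + w(-177) = (-239668 - 140929) + (-9 + (-177)²) = -380597 + (-9 + 31329) = -380597 + 31320 = -349277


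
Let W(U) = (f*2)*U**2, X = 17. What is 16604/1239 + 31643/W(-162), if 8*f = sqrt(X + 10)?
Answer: 2372/177 + 31643*sqrt(3)/59049 ≈ 14.329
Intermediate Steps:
f = 3*sqrt(3)/8 (f = sqrt(17 + 10)/8 = sqrt(27)/8 = (3*sqrt(3))/8 = 3*sqrt(3)/8 ≈ 0.64952)
W(U) = 3*sqrt(3)*U**2/4 (W(U) = ((3*sqrt(3)/8)*2)*U**2 = (3*sqrt(3)/4)*U**2 = 3*sqrt(3)*U**2/4)
16604/1239 + 31643/W(-162) = 16604/1239 + 31643/(((3/4)*sqrt(3)*(-162)**2)) = 16604*(1/1239) + 31643/(((3/4)*sqrt(3)*26244)) = 2372/177 + 31643/((19683*sqrt(3))) = 2372/177 + 31643*(sqrt(3)/59049) = 2372/177 + 31643*sqrt(3)/59049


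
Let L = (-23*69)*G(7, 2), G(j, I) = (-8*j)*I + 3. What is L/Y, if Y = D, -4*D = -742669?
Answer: 691932/742669 ≈ 0.93168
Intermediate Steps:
D = 742669/4 (D = -1/4*(-742669) = 742669/4 ≈ 1.8567e+5)
G(j, I) = 3 - 8*I*j (G(j, I) = -8*I*j + 3 = 3 - 8*I*j)
Y = 742669/4 ≈ 1.8567e+5
L = 172983 (L = (-23*69)*(3 - 8*2*7) = -1587*(3 - 112) = -1587*(-109) = 172983)
L/Y = 172983/(742669/4) = 172983*(4/742669) = 691932/742669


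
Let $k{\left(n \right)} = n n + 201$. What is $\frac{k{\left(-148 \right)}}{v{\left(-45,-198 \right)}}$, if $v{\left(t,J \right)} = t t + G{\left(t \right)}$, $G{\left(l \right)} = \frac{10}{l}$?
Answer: $\frac{198945}{18223} \approx 10.917$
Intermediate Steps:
$v{\left(t,J \right)} = t^{2} + \frac{10}{t}$ ($v{\left(t,J \right)} = t t + \frac{10}{t} = t^{2} + \frac{10}{t}$)
$k{\left(n \right)} = 201 + n^{2}$ ($k{\left(n \right)} = n^{2} + 201 = 201 + n^{2}$)
$\frac{k{\left(-148 \right)}}{v{\left(-45,-198 \right)}} = \frac{201 + \left(-148\right)^{2}}{\frac{1}{-45} \left(10 + \left(-45\right)^{3}\right)} = \frac{201 + 21904}{\left(- \frac{1}{45}\right) \left(10 - 91125\right)} = \frac{22105}{\left(- \frac{1}{45}\right) \left(-91115\right)} = \frac{22105}{\frac{18223}{9}} = 22105 \cdot \frac{9}{18223} = \frac{198945}{18223}$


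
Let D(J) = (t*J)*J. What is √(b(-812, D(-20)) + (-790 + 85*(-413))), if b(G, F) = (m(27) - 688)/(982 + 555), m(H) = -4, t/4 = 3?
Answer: I*√84798298859/1537 ≈ 189.46*I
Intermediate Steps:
t = 12 (t = 4*3 = 12)
D(J) = 12*J² (D(J) = (12*J)*J = 12*J²)
b(G, F) = -692/1537 (b(G, F) = (-4 - 688)/(982 + 555) = -692/1537)
√(b(-812, D(-20)) + (-790 + 85*(-413))) = √(-692/1537 + (-790 + 85*(-413))) = √(-692/1537 + (-790 - 35105)) = √(-692/1537 - 35895) = √(-55171307/1537) = I*√84798298859/1537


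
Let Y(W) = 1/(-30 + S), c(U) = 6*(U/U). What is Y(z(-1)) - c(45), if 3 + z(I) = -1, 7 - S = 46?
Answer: -415/69 ≈ -6.0145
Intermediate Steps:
S = -39 (S = 7 - 1*46 = 7 - 46 = -39)
z(I) = -4 (z(I) = -3 - 1 = -4)
c(U) = 6 (c(U) = 6*1 = 6)
Y(W) = -1/69 (Y(W) = 1/(-30 - 39) = 1/(-69) = -1/69)
Y(z(-1)) - c(45) = -1/69 - 1*6 = -1/69 - 6 = -415/69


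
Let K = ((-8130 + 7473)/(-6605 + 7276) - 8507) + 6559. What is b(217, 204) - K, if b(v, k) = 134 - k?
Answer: 1260795/671 ≈ 1879.0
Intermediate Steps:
K = -1307765/671 (K = (-657/671 - 8507) + 6559 = -5708854/671 + 6559 = -1307765/671 ≈ -1949.0)
b(217, 204) - K = (134 - 1*204) - 1*(-1307765/671) = (134 - 204) + 1307765/671 = -70 + 1307765/671 = 1260795/671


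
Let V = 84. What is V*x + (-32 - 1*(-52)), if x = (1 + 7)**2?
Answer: 5396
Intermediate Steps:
x = 64 (x = 8**2 = 64)
V*x + (-32 - 1*(-52)) = 84*64 + (-32 - 1*(-52)) = 5376 + (-32 + 52) = 5376 + 20 = 5396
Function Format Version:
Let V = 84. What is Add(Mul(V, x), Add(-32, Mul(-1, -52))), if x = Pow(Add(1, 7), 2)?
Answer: 5396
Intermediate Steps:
x = 64 (x = Pow(8, 2) = 64)
Add(Mul(V, x), Add(-32, Mul(-1, -52))) = Add(Mul(84, 64), Add(-32, Mul(-1, -52))) = Add(5376, Add(-32, 52)) = Add(5376, 20) = 5396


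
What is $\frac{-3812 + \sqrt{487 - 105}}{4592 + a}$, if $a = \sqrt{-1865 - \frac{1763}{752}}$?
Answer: $- \frac{13163537408}{15858425171} + \frac{3453184 \sqrt{382}}{15858425171} - \frac{12 i \sqrt{2801308758}}{15858425171} + \frac{45744 i \sqrt{7333269}}{15858425171} \approx -0.82581 + 0.0077712 i$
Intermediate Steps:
$a = \frac{3 i \sqrt{7333269}}{188}$ ($a = \sqrt{-1865 - \frac{1763}{752}} = \sqrt{- \frac{1404243}{752}} = \frac{3 i \sqrt{7333269}}{188} \approx 43.213 i$)
$\frac{-3812 + \sqrt{487 - 105}}{4592 + a} = \frac{-3812 + \sqrt{487 - 105}}{4592 + \frac{3 i \sqrt{7333269}}{188}} = \frac{-3812 + \sqrt{382}}{4592 + \frac{3 i \sqrt{7333269}}{188}}$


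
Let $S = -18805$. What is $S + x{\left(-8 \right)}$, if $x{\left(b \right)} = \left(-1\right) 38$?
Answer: $-18843$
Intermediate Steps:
$x{\left(b \right)} = -38$
$S + x{\left(-8 \right)} = -18805 - 38 = -18843$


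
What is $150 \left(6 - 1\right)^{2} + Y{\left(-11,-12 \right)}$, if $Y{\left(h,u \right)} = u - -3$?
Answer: $3741$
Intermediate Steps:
$Y{\left(h,u \right)} = 3 + u$ ($Y{\left(h,u \right)} = u + 3 = 3 + u$)
$150 \left(6 - 1\right)^{2} + Y{\left(-11,-12 \right)} = 150 \left(6 - 1\right)^{2} + \left(3 - 12\right) = 150 \cdot 5^{2} - 9 = 150 \cdot 25 - 9 = 3750 - 9 = 3741$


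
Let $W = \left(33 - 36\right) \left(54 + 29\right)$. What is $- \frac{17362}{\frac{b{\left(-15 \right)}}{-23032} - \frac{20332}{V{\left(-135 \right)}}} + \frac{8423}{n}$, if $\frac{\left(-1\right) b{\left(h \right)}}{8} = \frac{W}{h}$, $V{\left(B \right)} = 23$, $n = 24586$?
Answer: $\frac{6251863882171}{312859234842} \approx 19.983$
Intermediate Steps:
$W = -249$ ($W = \left(-3\right) 83 = -249$)
$b{\left(h \right)} = \frac{1992}{h}$ ($b{\left(h \right)} = - 8 \left(- \frac{249}{h}\right) = \frac{1992}{h}$)
$- \frac{17362}{\frac{b{\left(-15 \right)}}{-23032} - \frac{20332}{V{\left(-135 \right)}}} + \frac{8423}{n} = - \frac{17362}{\frac{1992 \frac{1}{-15}}{-23032} - \frac{20332}{23}} + \frac{8423}{24586} = - \frac{17362}{1992 \left(- \frac{1}{15}\right) \left(- \frac{1}{23032}\right) - 884} + 8423 \cdot \frac{1}{24586} = - \frac{17362}{\left(- \frac{664}{5}\right) \left(- \frac{1}{23032}\right) - 884} + \frac{8423}{24586} = - \frac{17362}{\frac{83}{14395} - 884} + \frac{8423}{24586} = - \frac{17362}{- \frac{12725097}{14395}} + \frac{8423}{24586} = \left(-17362\right) \left(- \frac{14395}{12725097}\right) + \frac{8423}{24586} = \frac{249925990}{12725097} + \frac{8423}{24586} = \frac{6251863882171}{312859234842}$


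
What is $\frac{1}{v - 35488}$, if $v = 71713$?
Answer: $\frac{1}{36225} \approx 2.7605 \cdot 10^{-5}$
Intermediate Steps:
$\frac{1}{v - 35488} = \frac{1}{71713 - 35488} = \frac{1}{36225}$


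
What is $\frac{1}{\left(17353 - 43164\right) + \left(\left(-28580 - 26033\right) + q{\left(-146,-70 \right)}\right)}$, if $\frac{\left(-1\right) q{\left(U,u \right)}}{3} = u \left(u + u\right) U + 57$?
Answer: $\frac{1}{4211805} \approx 2.3743 \cdot 10^{-7}$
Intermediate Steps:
$q{\left(U,u \right)} = -171 - 6 U u^{2}$ ($q{\left(U,u \right)} = - 3 \left(u \left(u + u\right) U + 57\right) = - 3 \left(u 2 u U + 57\right) = - 3 \left(2 u^{2} U + 57\right) = - 3 \left(2 U u^{2} + 57\right) = - 3 \left(57 + 2 U u^{2}\right) = -171 - 6 U u^{2}$)
$\frac{1}{\left(17353 - 43164\right) + \left(\left(-28580 - 26033\right) + q{\left(-146,-70 \right)}\right)} = \frac{1}{\left(17353 - 43164\right) - \left(54784 - 4292400\right)} = \frac{1}{-25811 + \left(-54613 + \left(-171 + 4292400\right)\right)} = \frac{1}{-25811 + \left(-54613 + 4292229\right)} = \frac{1}{-25811 + 4237616} = \frac{1}{4211805}$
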